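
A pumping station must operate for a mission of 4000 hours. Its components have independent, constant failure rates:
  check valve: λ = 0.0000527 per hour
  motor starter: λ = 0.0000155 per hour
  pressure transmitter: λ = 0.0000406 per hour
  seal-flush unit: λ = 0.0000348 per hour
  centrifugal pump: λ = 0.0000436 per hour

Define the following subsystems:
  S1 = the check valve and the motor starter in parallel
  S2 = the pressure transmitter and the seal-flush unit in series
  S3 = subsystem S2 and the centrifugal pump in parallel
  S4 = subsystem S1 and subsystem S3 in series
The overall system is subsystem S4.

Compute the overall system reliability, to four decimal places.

R(check valve) = exp(−0.0000527 × 4000) = 0.809936
R(motor starter) = exp(−0.0000155 × 4000) = 0.939883
R(pressure transmitter) = exp(−0.0000406 × 4000) = 0.850101
R(seal-flush unit) = exp(−0.0000348 × 4000) = 0.870054
R(centrifugal pump) = exp(−0.0000436 × 4000) = 0.839961
Parallel (check valve and motor starter): 1 − (1 − 0.809936)(1 − 0.939883) = 0.988574
Series (pressure transmitter and seal-flush unit): 0.850101 × 0.870054 = 0.739634
Parallel ([0.739634] and centrifugal pump): 1 − (1 − 0.739634)(1 − 0.839961) = 0.958331
Series ([0.988574] and [0.958331]): 0.988574 × 0.958331 = 0.9474

0.9474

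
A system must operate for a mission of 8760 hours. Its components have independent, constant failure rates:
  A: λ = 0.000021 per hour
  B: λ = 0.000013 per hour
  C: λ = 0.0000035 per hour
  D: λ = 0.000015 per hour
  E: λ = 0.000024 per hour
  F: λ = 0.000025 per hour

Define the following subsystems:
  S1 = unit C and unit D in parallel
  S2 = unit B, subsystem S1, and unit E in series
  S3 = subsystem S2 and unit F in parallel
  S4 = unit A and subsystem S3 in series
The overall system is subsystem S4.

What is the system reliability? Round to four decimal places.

R(A) = exp(−0.000021 × 8760) = 0.831969
R(B) = exp(−0.000013 × 8760) = 0.892365
R(C) = exp(−0.0000035 × 8760) = 0.969805
R(D) = exp(−0.000015 × 8760) = 0.876867
R(E) = exp(−0.000024 × 8760) = 0.810390
R(F) = exp(−0.000025 × 8760) = 0.803322
Parallel (C and D): 1 − (1 − 0.969805)(1 − 0.876867) = 0.996282
Series (B, [0.996282], and E): 0.892365 × 0.996282 × 0.810390 = 0.720475
Parallel ([0.720475] and F): 1 − (1 − 0.720475)(1 − 0.803322) = 0.945024
Series (A and [0.945024]): 0.831969 × 0.945024 = 0.7862

0.7862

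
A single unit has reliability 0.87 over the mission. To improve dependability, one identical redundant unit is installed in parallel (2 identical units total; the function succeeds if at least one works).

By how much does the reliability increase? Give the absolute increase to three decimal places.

0.113

R_before = 0.87
R_after = 1 − (1 − 0.87)^2 = 0.983
ΔR = 0.983 − 0.87 = 0.113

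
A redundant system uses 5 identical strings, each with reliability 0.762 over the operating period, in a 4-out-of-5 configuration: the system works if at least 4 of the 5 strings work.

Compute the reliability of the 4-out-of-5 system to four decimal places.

0.6581

R = Σ_{i=4}^{5} C(5,i) p^i (1−p)^{5−i} with p = 0.762
C(5,4)·0.762^4·0.238^1 = 0.401205
C(5,5)·0.762^5·0.238^0 = 0.256906
Sum = 0.6581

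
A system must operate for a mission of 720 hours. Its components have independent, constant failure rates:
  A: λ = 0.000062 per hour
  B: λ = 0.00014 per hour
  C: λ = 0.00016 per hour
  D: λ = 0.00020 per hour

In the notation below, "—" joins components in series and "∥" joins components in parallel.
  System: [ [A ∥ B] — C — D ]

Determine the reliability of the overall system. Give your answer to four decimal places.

R(A) = exp(−0.000062 × 720) = 0.956342
R(B) = exp(−0.00014 × 720) = 0.904114
R(C) = exp(−0.00016 × 720) = 0.891188
R(D) = exp(−0.00020 × 720) = 0.865888
Parallel (A and B): 1 − (1 − 0.956342)(1 − 0.904114) = 0.995814
Series ([0.995814], C, and D): 0.995814 × 0.891188 × 0.865888 = 0.7684

0.7684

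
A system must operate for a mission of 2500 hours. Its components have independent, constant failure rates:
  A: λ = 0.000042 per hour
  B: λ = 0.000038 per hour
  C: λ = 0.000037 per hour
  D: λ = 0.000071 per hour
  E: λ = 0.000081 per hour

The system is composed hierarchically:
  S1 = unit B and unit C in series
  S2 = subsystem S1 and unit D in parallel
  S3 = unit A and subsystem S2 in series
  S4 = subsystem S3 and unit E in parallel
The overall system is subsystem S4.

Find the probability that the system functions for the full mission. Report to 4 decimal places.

0.9771

R(A) = exp(−0.000042 × 2500) = 0.900325
R(B) = exp(−0.000038 × 2500) = 0.909373
R(C) = exp(−0.000037 × 2500) = 0.911649
R(D) = exp(−0.000071 × 2500) = 0.837361
R(E) = exp(−0.000081 × 2500) = 0.816686
Series (B and C): 0.909373 × 0.911649 = 0.829029
Parallel ([0.829029] and D): 1 − (1 − 0.829029)(1 − 0.837361) = 0.972193
Series (A and [0.972193]): 0.900325 × 0.972193 = 0.875290
Parallel ([0.875290] and E): 1 − (1 − 0.875290)(1 − 0.816686) = 0.9771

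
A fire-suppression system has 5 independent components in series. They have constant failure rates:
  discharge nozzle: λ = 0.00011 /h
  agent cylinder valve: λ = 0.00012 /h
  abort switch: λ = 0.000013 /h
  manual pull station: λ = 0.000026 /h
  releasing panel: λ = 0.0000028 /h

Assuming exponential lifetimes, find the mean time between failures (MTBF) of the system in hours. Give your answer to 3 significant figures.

Series of exponential components: λ_sys = Σ λ_i
λ_sys = 0.00011 + 0.00012 + 0.000013 + 0.000026 + 0.0000028 = 2.7180e-04 /h
MTBF = 1 / λ_sys = 3680 h

3680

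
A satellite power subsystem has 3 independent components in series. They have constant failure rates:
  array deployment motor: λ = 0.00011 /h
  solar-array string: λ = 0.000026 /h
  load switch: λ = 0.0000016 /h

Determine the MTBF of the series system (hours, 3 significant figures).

7270

Series of exponential components: λ_sys = Σ λ_i
λ_sys = 0.00011 + 0.000026 + 0.0000016 = 1.3760e-04 /h
MTBF = 1 / λ_sys = 7270 h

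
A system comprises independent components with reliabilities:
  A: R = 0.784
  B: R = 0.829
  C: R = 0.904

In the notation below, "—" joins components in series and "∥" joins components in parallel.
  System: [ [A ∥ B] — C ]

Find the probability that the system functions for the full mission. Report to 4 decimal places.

Parallel (A and B): 1 − (1 − 0.784000)(1 − 0.829000) = 0.963064
Series ([0.963064] and C): 0.963064 × 0.904000 = 0.8706

0.8706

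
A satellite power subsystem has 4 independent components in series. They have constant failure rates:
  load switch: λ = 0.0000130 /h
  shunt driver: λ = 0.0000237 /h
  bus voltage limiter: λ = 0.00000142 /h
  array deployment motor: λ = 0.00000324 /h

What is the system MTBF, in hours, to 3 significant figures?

Series of exponential components: λ_sys = Σ λ_i
λ_sys = 0.0000130 + 0.0000237 + 0.00000142 + 0.00000324 = 4.1360e-05 /h
MTBF = 1 / λ_sys = 24200 h

24200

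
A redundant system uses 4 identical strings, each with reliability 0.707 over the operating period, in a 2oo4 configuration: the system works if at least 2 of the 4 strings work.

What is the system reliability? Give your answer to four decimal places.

0.9215

R = Σ_{i=2}^{4} C(4,i) p^i (1−p)^{4−i} with p = 0.707
C(4,2)·0.707^2·0.293^2 = 0.257469
C(4,3)·0.707^3·0.293^1 = 0.414177
C(4,4)·0.707^4·0.293^0 = 0.249849
Sum = 0.9215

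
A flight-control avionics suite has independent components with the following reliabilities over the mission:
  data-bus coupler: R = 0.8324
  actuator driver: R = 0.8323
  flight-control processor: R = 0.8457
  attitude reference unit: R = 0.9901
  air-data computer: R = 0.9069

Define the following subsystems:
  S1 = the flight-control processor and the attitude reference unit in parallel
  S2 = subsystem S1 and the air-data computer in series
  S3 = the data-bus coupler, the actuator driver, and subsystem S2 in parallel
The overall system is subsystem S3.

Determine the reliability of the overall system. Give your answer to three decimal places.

Parallel (flight-control processor and attitude reference unit): 1 − (1 − 0.84570)(1 − 0.99010) = 0.99847
Series ([0.99847] and air-data computer): 0.99847 × 0.90690 = 0.90551
Parallel (data-bus coupler, actuator driver, and [0.90551]): 1 − (1 − 0.83240)(1 − 0.83230)(1 − 0.90551) = 0.997

0.997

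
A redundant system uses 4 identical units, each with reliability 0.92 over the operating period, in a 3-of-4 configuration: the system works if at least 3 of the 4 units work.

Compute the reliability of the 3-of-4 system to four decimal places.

0.9656

R = Σ_{i=3}^{4} C(4,i) p^i (1−p)^{4−i} with p = 0.92
C(4,3)·0.92^3·0.08^1 = 0.249180
C(4,4)·0.92^4·0.08^0 = 0.716393
Sum = 0.9656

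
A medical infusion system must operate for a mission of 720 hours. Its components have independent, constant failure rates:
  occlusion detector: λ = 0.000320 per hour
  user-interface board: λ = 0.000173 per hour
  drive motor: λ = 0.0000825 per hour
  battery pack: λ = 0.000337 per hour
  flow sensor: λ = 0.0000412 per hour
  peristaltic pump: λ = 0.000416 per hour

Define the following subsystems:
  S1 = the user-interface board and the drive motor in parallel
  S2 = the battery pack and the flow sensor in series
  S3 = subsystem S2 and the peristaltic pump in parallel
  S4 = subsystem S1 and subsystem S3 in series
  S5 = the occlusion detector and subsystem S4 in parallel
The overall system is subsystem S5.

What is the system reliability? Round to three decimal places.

R(occlusion detector) = exp(−0.000320 × 720) = 0.79422
R(user-interface board) = exp(−0.000173 × 720) = 0.88289
R(drive motor) = exp(−0.0000825 × 720) = 0.94233
R(battery pack) = exp(−0.000337 × 720) = 0.78455
R(flow sensor) = exp(−0.0000412 × 720) = 0.97077
R(peristaltic pump) = exp(−0.000416 × 720) = 0.74117
Parallel (user-interface board and drive motor): 1 − (1 − 0.88289)(1 − 0.94233) = 0.99325
Series (battery pack and flow sensor): 0.78455 × 0.97077 = 0.76162
Parallel ([0.76162] and peristaltic pump): 1 − (1 − 0.76162)(1 − 0.74117) = 0.93830
Series ([0.99325] and [0.93830]): 0.99325 × 0.93830 = 0.93197
Parallel (occlusion detector and [0.93197]): 1 − (1 − 0.79422)(1 − 0.93197) = 0.986

0.986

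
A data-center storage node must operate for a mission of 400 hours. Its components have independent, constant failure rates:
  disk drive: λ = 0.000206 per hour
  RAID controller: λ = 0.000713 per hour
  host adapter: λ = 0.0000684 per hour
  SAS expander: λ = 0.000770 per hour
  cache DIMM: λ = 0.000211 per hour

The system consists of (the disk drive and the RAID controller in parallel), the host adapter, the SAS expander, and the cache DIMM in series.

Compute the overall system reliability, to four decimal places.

R(disk drive) = exp(−0.000206 × 400) = 0.920904
R(RAID controller) = exp(−0.000713 × 400) = 0.751864
R(host adapter) = exp(−0.0000684 × 400) = 0.973011
R(SAS expander) = exp(−0.000770 × 400) = 0.734915
R(cache DIMM) = exp(−0.000211 × 400) = 0.919064
Parallel (disk drive and RAID controller): 1 − (1 − 0.920904)(1 − 0.751864) = 0.980373
Series ([0.980373], host adapter, SAS expander, and cache DIMM): 0.980373 × 0.973011 × 0.734915 × 0.919064 = 0.6443

0.6443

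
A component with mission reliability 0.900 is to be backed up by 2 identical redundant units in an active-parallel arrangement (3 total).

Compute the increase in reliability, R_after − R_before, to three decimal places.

0.099

R_before = 0.900
R_after = 1 − (1 − 0.900)^3 = 0.999
ΔR = 0.999 − 0.900 = 0.099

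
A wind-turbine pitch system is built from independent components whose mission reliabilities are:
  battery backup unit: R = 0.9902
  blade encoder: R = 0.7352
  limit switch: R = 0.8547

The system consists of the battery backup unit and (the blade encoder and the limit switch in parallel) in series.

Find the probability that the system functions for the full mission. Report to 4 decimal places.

Parallel (blade encoder and limit switch): 1 − (1 − 0.735200)(1 − 0.854700) = 0.961525
Series (battery backup unit and [0.961525]): 0.990200 × 0.961525 = 0.9521

0.9521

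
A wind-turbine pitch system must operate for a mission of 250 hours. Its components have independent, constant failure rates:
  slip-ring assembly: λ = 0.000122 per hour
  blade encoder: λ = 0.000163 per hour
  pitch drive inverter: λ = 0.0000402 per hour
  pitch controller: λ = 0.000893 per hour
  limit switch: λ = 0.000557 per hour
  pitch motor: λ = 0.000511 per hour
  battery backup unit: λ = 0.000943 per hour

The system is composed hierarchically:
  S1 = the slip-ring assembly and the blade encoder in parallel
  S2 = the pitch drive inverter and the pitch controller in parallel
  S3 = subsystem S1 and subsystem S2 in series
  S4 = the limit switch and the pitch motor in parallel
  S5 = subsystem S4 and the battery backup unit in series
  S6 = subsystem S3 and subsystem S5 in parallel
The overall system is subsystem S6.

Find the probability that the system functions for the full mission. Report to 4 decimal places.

R(slip-ring assembly) = exp(−0.000122 × 250) = 0.969960
R(blade encoder) = exp(−0.000163 × 250) = 0.960069
R(pitch drive inverter) = exp(−0.0000402 × 250) = 0.990000
R(pitch controller) = exp(−0.000893 × 250) = 0.799915
R(limit switch) = exp(−0.000557 × 250) = 0.870010
R(pitch motor) = exp(−0.000511 × 250) = 0.880073
R(battery backup unit) = exp(−0.000943 × 250) = 0.789978
Parallel (slip-ring assembly and blade encoder): 1 − (1 − 0.969960)(1 − 0.960069) = 0.998800
Parallel (pitch drive inverter and pitch controller): 1 − (1 − 0.990000)(1 − 0.799915) = 0.997999
Series ([0.998800] and [0.997999]): 0.998800 × 0.997999 = 0.996801
Parallel (limit switch and pitch motor): 1 − (1 − 0.870010)(1 − 0.880073) = 0.984411
Series ([0.984411] and battery backup unit): 0.984411 × 0.789978 = 0.777663
Parallel ([0.996801] and [0.777663]): 1 − (1 − 0.996801)(1 − 0.777663) = 0.9993

0.9993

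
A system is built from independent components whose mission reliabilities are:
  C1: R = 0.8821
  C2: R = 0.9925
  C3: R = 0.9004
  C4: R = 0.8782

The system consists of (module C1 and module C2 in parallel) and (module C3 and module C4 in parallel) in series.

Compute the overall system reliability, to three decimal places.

Parallel (C1 and C2): 1 − (1 − 0.88210)(1 − 0.99250) = 0.99912
Parallel (C3 and C4): 1 − (1 − 0.90040)(1 − 0.87820) = 0.98787
Series ([0.99912] and [0.98787]): 0.99912 × 0.98787 = 0.987

0.987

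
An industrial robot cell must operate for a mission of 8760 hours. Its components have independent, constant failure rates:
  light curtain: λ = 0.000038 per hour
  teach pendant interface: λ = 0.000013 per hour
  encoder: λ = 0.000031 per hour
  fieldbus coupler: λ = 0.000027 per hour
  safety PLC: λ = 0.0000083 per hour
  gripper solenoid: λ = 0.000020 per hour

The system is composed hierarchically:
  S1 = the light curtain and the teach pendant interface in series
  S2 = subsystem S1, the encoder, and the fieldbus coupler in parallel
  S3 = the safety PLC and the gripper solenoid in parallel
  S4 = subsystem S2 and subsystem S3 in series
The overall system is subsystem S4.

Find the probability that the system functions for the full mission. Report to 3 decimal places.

0.971

R(light curtain) = exp(−0.000038 × 8760) = 0.71686
R(teach pendant interface) = exp(−0.000013 × 8760) = 0.89237
R(encoder) = exp(−0.000031 × 8760) = 0.76219
R(fieldbus coupler) = exp(−0.000027 × 8760) = 0.78937
R(safety PLC) = exp(−0.0000083 × 8760) = 0.92987
R(gripper solenoid) = exp(−0.000020 × 8760) = 0.83929
Series (light curtain and teach pendant interface): 0.71686 × 0.89237 = 0.63970
Parallel ([0.63970], encoder, and fieldbus coupler): 1 − (1 − 0.63970)(1 − 0.76219)(1 − 0.78937) = 0.98195
Parallel (safety PLC and gripper solenoid): 1 − (1 − 0.92987)(1 − 0.83929) = 0.98873
Series ([0.98195] and [0.98873]): 0.98195 × 0.98873 = 0.971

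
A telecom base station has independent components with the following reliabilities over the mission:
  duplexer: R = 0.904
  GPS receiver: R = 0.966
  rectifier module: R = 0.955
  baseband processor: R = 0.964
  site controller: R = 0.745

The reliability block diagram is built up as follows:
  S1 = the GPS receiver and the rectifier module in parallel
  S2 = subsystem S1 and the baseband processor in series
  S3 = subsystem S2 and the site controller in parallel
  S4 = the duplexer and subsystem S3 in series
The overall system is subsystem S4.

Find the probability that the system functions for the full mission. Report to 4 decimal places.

Parallel (GPS receiver and rectifier module): 1 − (1 − 0.966000)(1 − 0.955000) = 0.998470
Series ([0.998470] and baseband processor): 0.998470 × 0.964000 = 0.962525
Parallel ([0.962525] and site controller): 1 − (1 − 0.962525)(1 − 0.745000) = 0.990444
Series (duplexer and [0.990444]): 0.904000 × 0.990444 = 0.8954

0.8954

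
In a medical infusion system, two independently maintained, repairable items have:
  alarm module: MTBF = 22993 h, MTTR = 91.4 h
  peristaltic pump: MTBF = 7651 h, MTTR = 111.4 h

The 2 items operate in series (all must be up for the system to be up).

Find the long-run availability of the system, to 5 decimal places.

A(alarm module) = MTBF/(MTBF+MTTR) = 22993/(22993+91.4) = 0.996041
A(peristaltic pump) = MTBF/(MTBF+MTTR) = 7651/(7651+111.4) = 0.985649
Series availability: 0.996041 × 0.985649 = 0.98175

0.98175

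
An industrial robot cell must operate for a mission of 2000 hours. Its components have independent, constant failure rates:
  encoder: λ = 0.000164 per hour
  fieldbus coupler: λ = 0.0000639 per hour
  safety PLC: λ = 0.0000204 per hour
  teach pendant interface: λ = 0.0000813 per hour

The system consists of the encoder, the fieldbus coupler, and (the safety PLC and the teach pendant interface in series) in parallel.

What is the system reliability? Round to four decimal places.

0.9938

R(encoder) = exp(−0.000164 × 2000) = 0.720363
R(fieldbus coupler) = exp(−0.0000639 × 2000) = 0.880029
R(safety PLC) = exp(−0.0000204 × 2000) = 0.960021
R(teach pendant interface) = exp(−0.0000813 × 2000) = 0.849931
Series (safety PLC and teach pendant interface): 0.960021 × 0.849931 = 0.815952
Parallel (encoder, fieldbus coupler, and [0.815952]): 1 − (1 − 0.720363)(1 − 0.880029)(1 − 0.815952) = 0.9938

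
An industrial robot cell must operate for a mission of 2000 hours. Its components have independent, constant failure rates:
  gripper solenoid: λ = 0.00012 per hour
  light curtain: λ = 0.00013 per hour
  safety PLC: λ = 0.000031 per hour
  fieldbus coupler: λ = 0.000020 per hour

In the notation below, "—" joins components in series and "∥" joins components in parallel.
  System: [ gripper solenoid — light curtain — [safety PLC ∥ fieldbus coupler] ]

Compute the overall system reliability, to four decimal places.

0.6051

R(gripper solenoid) = exp(−0.00012 × 2000) = 0.786628
R(light curtain) = exp(−0.00013 × 2000) = 0.771052
R(safety PLC) = exp(−0.000031 × 2000) = 0.939883
R(fieldbus coupler) = exp(−0.000020 × 2000) = 0.960789
Parallel (safety PLC and fieldbus coupler): 1 − (1 − 0.939883)(1 − 0.960789) = 0.997643
Series (gripper solenoid, light curtain, and [0.997643]): 0.786628 × 0.771052 × 0.997643 = 0.6051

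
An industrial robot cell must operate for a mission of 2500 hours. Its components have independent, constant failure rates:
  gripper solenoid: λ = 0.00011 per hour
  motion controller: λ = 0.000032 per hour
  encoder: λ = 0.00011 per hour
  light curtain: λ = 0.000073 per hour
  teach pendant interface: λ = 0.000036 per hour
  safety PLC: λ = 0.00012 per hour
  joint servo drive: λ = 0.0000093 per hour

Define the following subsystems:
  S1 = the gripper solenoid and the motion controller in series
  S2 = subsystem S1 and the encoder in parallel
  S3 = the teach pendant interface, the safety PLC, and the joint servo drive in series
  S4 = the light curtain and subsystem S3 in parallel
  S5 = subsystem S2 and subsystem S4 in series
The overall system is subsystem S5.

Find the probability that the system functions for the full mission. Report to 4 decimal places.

0.8757

R(gripper solenoid) = exp(−0.00011 × 2500) = 0.759572
R(motion controller) = exp(−0.000032 × 2500) = 0.923116
R(encoder) = exp(−0.00011 × 2500) = 0.759572
R(light curtain) = exp(−0.000073 × 2500) = 0.833185
R(teach pendant interface) = exp(−0.000036 × 2500) = 0.913931
R(safety PLC) = exp(−0.00012 × 2500) = 0.740818
R(joint servo drive) = exp(−0.0000093 × 2500) = 0.977018
Series (gripper solenoid and motion controller): 0.759572 × 0.923116 = 0.701173
Parallel ([0.701173] and encoder): 1 − (1 − 0.701173)(1 − 0.759572) = 0.928154
Series (teach pendant interface, safety PLC, and joint servo drive): 0.913931 × 0.740818 × 0.977018 = 0.661496
Parallel (light curtain and [0.661496]): 1 − (1 − 0.833185)(1 − 0.661496) = 0.943532
Series ([0.928154] and [0.943532]): 0.928154 × 0.943532 = 0.8757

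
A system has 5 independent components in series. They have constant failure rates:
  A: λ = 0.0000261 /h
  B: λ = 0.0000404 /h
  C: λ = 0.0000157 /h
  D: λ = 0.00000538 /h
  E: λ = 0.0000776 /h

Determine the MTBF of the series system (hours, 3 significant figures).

Series of exponential components: λ_sys = Σ λ_i
λ_sys = 0.0000261 + 0.0000404 + 0.0000157 + 0.00000538 + 0.0000776 = 1.6518e-04 /h
MTBF = 1 / λ_sys = 6050 h

6050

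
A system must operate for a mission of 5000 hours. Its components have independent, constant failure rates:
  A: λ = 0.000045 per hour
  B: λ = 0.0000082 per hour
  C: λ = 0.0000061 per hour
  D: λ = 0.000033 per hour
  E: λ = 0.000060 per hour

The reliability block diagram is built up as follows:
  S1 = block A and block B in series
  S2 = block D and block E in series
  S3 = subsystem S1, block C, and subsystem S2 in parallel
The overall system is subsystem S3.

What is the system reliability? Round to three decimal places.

R(A) = exp(−0.000045 × 5000) = 0.79852
R(B) = exp(−0.0000082 × 5000) = 0.95983
R(C) = exp(−0.0000061 × 5000) = 0.96996
R(D) = exp(−0.000033 × 5000) = 0.84789
R(E) = exp(−0.000060 × 5000) = 0.74082
Series (A and B): 0.79852 × 0.95983 = 0.76644
Series (D and E): 0.84789 × 0.74082 = 0.62813
Parallel ([0.76644], C, and [0.62813]): 1 − (1 − 0.76644)(1 − 0.96996)(1 − 0.62813) = 0.997

0.997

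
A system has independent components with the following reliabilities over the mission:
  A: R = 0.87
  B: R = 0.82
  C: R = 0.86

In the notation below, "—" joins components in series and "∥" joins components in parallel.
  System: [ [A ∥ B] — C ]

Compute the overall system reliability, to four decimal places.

Parallel (A and B): 1 − (1 − 0.870000)(1 − 0.820000) = 0.976600
Series ([0.976600] and C): 0.976600 × 0.860000 = 0.8399

0.8399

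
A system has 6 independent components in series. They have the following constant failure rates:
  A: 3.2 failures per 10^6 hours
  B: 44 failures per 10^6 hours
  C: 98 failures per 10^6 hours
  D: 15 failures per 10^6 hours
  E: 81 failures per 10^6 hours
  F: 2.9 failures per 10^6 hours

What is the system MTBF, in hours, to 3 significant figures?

4100

Series of exponential components: λ_sys = Σ λ_i
λ_sys = 0.0000032 + 0.000044 + 0.000098 + 0.000015 + 0.000081 + 0.0000029 = 2.4410e-04 /h
MTBF = 1 / λ_sys = 4100 h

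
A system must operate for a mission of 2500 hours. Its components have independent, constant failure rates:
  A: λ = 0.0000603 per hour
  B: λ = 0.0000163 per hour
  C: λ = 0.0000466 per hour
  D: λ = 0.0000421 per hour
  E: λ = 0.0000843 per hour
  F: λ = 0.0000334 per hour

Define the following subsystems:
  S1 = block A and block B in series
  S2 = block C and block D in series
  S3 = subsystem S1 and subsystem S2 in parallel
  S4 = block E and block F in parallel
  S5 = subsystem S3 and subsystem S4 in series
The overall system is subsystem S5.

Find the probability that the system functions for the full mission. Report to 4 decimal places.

R(A) = exp(−0.0000603 × 2500) = 0.860063
R(B) = exp(−0.0000163 × 2500) = 0.960069
R(C) = exp(−0.0000466 × 2500) = 0.890030
R(D) = exp(−0.0000421 × 2500) = 0.900099
R(E) = exp(−0.0000843 × 2500) = 0.809977
R(F) = exp(−0.0000334 × 2500) = 0.919891
Series (A and B): 0.860063 × 0.960069 = 0.825720
Series (C and D): 0.890030 × 0.900099 = 0.801115
Parallel ([0.825720] and [0.801115]): 1 − (1 − 0.825720)(1 − 0.801115) = 0.965338
Parallel (E and F): 1 − (1 − 0.809977)(1 − 0.919891) = 0.984777
Series ([0.965338] and [0.984777]): 0.965338 × 0.984777 = 0.9506

0.9506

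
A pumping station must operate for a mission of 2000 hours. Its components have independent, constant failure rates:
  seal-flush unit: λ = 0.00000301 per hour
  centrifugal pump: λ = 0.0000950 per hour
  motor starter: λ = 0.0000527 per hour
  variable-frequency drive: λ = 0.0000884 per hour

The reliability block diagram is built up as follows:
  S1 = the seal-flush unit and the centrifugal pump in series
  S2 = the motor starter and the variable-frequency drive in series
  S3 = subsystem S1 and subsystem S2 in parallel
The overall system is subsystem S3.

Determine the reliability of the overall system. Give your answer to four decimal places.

0.9562

R(seal-flush unit) = exp(−0.00000301 × 2000) = 0.993998
R(centrifugal pump) = exp(−0.0000950 × 2000) = 0.826959
R(motor starter) = exp(−0.0000527 × 2000) = 0.899964
R(variable-frequency drive) = exp(−0.0000884 × 2000) = 0.837947
Series (seal-flush unit and centrifugal pump): 0.993998 × 0.826959 = 0.821996
Series (motor starter and variable-frequency drive): 0.899964 × 0.837947 = 0.754122
Parallel ([0.821996] and [0.754122]): 1 − (1 − 0.821996)(1 − 0.754122) = 0.9562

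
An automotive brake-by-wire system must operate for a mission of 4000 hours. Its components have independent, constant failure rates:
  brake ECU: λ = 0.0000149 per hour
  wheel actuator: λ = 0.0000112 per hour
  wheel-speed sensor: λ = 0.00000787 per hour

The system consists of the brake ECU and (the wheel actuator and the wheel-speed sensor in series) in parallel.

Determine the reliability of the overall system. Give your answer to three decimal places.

R(brake ECU) = exp(−0.0000149 × 4000) = 0.94214
R(wheel actuator) = exp(−0.0000112 × 4000) = 0.95619
R(wheel-speed sensor) = exp(−0.00000787 × 4000) = 0.96901
Series (wheel actuator and wheel-speed sensor): 0.95619 × 0.96901 = 0.92656
Parallel (brake ECU and [0.92656]): 1 − (1 − 0.94214)(1 − 0.92656) = 0.996

0.996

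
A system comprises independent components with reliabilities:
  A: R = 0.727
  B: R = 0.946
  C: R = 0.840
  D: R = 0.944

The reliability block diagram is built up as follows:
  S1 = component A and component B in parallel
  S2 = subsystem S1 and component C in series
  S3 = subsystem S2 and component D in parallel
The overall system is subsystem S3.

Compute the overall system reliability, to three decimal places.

Parallel (A and B): 1 − (1 − 0.72700)(1 − 0.94600) = 0.98526
Series ([0.98526] and C): 0.98526 × 0.84000 = 0.82762
Parallel ([0.82762] and D): 1 − (1 − 0.82762)(1 − 0.94400) = 0.990

0.990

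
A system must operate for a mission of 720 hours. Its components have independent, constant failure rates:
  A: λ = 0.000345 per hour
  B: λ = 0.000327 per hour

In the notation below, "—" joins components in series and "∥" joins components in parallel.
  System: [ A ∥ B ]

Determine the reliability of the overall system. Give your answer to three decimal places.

0.954

R(A) = exp(−0.000345 × 720) = 0.78005
R(B) = exp(−0.000327 × 720) = 0.79022
Parallel (A and B): 1 − (1 − 0.78005)(1 − 0.79022) = 0.954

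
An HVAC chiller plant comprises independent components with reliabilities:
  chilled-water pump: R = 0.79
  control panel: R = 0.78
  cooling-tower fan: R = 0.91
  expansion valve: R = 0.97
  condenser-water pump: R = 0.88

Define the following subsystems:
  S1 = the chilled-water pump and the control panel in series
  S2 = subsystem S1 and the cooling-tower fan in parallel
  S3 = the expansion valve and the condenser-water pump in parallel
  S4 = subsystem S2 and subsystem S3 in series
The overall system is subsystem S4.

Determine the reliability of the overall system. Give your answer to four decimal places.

Series (chilled-water pump and control panel): 0.790000 × 0.780000 = 0.616200
Parallel ([0.616200] and cooling-tower fan): 1 − (1 − 0.616200)(1 − 0.910000) = 0.965458
Parallel (expansion valve and condenser-water pump): 1 − (1 − 0.970000)(1 − 0.880000) = 0.996400
Series ([0.965458] and [0.996400]): 0.965458 × 0.996400 = 0.9620

0.9620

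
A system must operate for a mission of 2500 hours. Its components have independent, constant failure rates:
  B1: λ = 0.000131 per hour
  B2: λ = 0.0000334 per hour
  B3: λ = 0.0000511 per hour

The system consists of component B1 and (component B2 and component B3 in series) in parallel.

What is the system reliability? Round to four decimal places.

0.9468

R(B1) = exp(−0.000131 × 2500) = 0.720723
R(B2) = exp(−0.0000334 × 2500) = 0.919891
R(B3) = exp(−0.0000511 × 2500) = 0.880073
Series (B2 and B3): 0.919891 × 0.880073 = 0.809571
Parallel (B1 and [0.809571]): 1 − (1 − 0.720723)(1 − 0.809571) = 0.9468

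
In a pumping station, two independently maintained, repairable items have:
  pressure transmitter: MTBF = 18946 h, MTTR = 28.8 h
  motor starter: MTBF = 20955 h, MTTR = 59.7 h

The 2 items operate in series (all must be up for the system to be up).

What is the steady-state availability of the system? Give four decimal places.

0.9956

A(pressure transmitter) = MTBF/(MTBF+MTTR) = 18946/(18946+28.8) = 0.998482
A(motor starter) = MTBF/(MTBF+MTTR) = 20955/(20955+59.7) = 0.997159
Series availability: 0.998482 × 0.997159 = 0.9956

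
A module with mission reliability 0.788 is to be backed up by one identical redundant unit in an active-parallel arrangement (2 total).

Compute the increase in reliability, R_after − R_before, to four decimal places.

0.1671

R_before = 0.788
R_after = 1 − (1 − 0.788)^2 = 0.9551
ΔR = 0.9551 − 0.788 = 0.1671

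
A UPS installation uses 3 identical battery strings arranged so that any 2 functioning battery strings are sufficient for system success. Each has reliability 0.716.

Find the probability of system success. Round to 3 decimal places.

0.804

R = Σ_{i=2}^{3} C(3,i) p^i (1−p)^{3−i} with p = 0.716
C(3,2)·0.716^2·0.284^1 = 0.43678
C(3,3)·0.716^3·0.284^0 = 0.36706
Sum = 0.804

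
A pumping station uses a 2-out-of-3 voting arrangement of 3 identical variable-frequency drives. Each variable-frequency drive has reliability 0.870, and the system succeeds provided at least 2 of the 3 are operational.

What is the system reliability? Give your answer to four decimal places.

R = Σ_{i=2}^{3} C(3,i) p^i (1−p)^{3−i} with p = 0.870
C(3,2)·0.870^2·0.130^1 = 0.295191
C(3,3)·0.870^3·0.130^0 = 0.658503
Sum = 0.9537

0.9537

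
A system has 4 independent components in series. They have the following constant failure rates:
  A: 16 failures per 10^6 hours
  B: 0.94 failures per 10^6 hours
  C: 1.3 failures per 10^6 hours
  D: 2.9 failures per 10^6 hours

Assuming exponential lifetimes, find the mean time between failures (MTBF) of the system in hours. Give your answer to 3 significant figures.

47300

Series of exponential components: λ_sys = Σ λ_i
λ_sys = 0.000016 + 0.00000094 + 0.0000013 + 0.0000029 = 2.1140e-05 /h
MTBF = 1 / λ_sys = 47300 h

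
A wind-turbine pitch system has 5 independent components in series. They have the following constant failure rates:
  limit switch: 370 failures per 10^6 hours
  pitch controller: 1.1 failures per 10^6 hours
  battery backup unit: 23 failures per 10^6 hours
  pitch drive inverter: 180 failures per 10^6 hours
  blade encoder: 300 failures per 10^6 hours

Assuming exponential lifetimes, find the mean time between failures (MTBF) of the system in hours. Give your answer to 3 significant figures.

Series of exponential components: λ_sys = Σ λ_i
λ_sys = 0.00037 + 0.0000011 + 0.000023 + 0.00018 + 0.00030 = 8.7410e-04 /h
MTBF = 1 / λ_sys = 1140 h

1140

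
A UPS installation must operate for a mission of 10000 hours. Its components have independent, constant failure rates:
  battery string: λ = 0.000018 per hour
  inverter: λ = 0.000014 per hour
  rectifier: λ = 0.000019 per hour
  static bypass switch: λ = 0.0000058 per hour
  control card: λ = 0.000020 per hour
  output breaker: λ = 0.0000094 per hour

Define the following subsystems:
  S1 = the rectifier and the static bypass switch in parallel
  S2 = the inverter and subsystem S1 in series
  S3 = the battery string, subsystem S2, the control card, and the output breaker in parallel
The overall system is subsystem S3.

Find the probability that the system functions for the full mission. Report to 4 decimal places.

0.9996

R(battery string) = exp(−0.000018 × 10000) = 0.835270
R(inverter) = exp(−0.000014 × 10000) = 0.869358
R(rectifier) = exp(−0.000019 × 10000) = 0.826959
R(static bypass switch) = exp(−0.0000058 × 10000) = 0.943650
R(control card) = exp(−0.000020 × 10000) = 0.818731
R(output breaker) = exp(−0.0000094 × 10000) = 0.910283
Parallel (rectifier and static bypass switch): 1 − (1 − 0.826959)(1 − 0.943650) = 0.990249
Series (inverter and [0.990249]): 0.869358 × 0.990249 = 0.860881
Parallel (battery string, [0.860881], control card, and output breaker): 1 − (1 − 0.835270)(1 − 0.860881)(1 − 0.818731)(1 − 0.910283) = 0.9996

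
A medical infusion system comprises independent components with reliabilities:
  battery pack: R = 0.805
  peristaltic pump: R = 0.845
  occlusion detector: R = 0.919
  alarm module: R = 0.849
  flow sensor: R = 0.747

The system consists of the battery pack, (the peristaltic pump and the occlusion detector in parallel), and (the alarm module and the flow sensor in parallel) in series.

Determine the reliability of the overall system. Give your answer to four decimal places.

Parallel (peristaltic pump and occlusion detector): 1 − (1 − 0.845000)(1 − 0.919000) = 0.987445
Parallel (alarm module and flow sensor): 1 − (1 − 0.849000)(1 − 0.747000) = 0.961797
Series (battery pack, [0.987445], and [0.961797]): 0.805000 × 0.987445 × 0.961797 = 0.7645

0.7645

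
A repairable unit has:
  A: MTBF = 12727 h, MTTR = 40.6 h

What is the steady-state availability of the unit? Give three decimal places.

A(A) = MTBF/(MTBF+MTTR) = 12727/(12727+40.6) = 0.997

0.997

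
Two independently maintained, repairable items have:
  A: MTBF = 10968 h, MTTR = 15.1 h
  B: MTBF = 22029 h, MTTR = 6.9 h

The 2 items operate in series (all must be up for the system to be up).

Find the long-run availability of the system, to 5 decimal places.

A(A) = MTBF/(MTBF+MTTR) = 10968/(10968+15.1) = 0.998625
A(B) = MTBF/(MTBF+MTTR) = 22029/(22029+6.9) = 0.999687
Series availability: 0.998625 × 0.999687 = 0.99831

0.99831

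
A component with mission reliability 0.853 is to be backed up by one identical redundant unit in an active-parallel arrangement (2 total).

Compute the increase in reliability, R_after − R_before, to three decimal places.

0.125

R_before = 0.853
R_after = 1 − (1 − 0.853)^2 = 0.978
ΔR = 0.978 − 0.853 = 0.125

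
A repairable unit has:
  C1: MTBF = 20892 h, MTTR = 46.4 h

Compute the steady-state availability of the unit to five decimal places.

0.99778

A(C1) = MTBF/(MTBF+MTTR) = 20892/(20892+46.4) = 0.99778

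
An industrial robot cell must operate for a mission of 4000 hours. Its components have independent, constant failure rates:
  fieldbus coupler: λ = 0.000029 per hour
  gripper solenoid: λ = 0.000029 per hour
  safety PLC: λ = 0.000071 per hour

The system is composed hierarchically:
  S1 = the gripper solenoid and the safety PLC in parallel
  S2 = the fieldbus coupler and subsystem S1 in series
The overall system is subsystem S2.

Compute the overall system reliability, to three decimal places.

R(fieldbus coupler) = exp(−0.000029 × 4000) = 0.89048
R(gripper solenoid) = exp(−0.000029 × 4000) = 0.89048
R(safety PLC) = exp(−0.000071 × 4000) = 0.75277
Parallel (gripper solenoid and safety PLC): 1 − (1 − 0.89048)(1 − 0.75277) = 0.97292
Series (fieldbus coupler and [0.97292]): 0.89048 × 0.97292 = 0.866

0.866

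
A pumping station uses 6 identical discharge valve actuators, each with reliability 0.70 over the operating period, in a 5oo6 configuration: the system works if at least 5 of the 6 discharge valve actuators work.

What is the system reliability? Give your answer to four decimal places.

0.4202

R = Σ_{i=5}^{6} C(6,i) p^i (1−p)^{6−i} with p = 0.70
C(6,5)·0.70^5·0.30^1 = 0.302526
C(6,6)·0.70^6·0.30^0 = 0.117649
Sum = 0.4202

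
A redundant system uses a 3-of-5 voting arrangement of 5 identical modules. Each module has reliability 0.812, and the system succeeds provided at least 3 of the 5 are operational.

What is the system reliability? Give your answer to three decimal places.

R = Σ_{i=3}^{5} C(5,i) p^i (1−p)^{5−i} with p = 0.812
C(5,3)·0.812^3·0.188^2 = 0.18923
C(5,4)·0.812^4·0.188^1 = 0.40865
C(5,5)·0.812^5·0.188^0 = 0.35300
Sum = 0.951

0.951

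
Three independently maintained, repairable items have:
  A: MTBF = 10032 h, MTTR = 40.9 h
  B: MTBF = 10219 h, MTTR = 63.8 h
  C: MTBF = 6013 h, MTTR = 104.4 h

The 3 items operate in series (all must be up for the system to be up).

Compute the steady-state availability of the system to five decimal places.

A(A) = MTBF/(MTBF+MTTR) = 10032/(10032+40.9) = 0.995940
A(B) = MTBF/(MTBF+MTTR) = 10219/(10219+63.8) = 0.993795
A(C) = MTBF/(MTBF+MTTR) = 6013/(6013+104.4) = 0.982934
Series availability: 0.995940 × 0.993795 × 0.982934 = 0.97287

0.97287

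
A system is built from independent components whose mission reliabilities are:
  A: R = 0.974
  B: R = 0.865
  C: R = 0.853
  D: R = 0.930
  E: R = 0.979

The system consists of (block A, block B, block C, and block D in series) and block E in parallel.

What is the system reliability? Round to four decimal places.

0.9930

Series (A, B, C, and D): 0.974000 × 0.865000 × 0.853000 × 0.930000 = 0.668355
Parallel ([0.668355] and E): 1 − (1 − 0.668355)(1 − 0.979000) = 0.9930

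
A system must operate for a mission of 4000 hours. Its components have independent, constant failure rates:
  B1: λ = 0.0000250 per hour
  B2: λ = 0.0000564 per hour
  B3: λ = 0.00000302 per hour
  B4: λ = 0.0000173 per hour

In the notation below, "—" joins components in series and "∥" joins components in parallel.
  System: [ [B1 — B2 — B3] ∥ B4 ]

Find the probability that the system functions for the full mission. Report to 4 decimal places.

0.9808

R(B1) = exp(−0.0000250 × 4000) = 0.904837
R(B2) = exp(−0.0000564 × 4000) = 0.798037
R(B3) = exp(−0.00000302 × 4000) = 0.987993
R(B4) = exp(−0.0000173 × 4000) = 0.933140
Series (B1, B2, and B3): 0.904837 × 0.798037 × 0.987993 = 0.713423
Parallel ([0.713423] and B4): 1 − (1 − 0.713423)(1 − 0.933140) = 0.9808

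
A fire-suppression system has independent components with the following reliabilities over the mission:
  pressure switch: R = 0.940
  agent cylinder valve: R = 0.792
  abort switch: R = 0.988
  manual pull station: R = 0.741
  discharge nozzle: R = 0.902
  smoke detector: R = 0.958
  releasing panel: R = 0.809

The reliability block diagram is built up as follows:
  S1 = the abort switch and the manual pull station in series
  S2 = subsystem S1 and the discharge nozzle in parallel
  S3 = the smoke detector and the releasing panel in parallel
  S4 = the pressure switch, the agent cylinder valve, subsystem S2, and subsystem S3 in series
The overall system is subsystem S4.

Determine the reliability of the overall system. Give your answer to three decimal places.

0.719

Series (abort switch and manual pull station): 0.98800 × 0.74100 = 0.73211
Parallel ([0.73211] and discharge nozzle): 1 − (1 − 0.73211)(1 − 0.90200) = 0.97375
Parallel (smoke detector and releasing panel): 1 − (1 − 0.95800)(1 − 0.80900) = 0.99198
Series (pressure switch, agent cylinder valve, [0.97375], and [0.99198]): 0.94000 × 0.79200 × 0.97375 × 0.99198 = 0.719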